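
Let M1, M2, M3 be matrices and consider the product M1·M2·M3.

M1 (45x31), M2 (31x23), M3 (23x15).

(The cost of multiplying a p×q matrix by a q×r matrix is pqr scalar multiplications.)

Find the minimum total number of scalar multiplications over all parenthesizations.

31620

Order (M1·(M2·M3)): (M2·M3): 31×23 by 23×15 → 31×15, cost 31·23·15 = 10695; (M1·(M2·M3)): 45×31 by 31×15 → 45×15, cost 45·31·15 = 20925; cumulative 31620. Total 31620.
Order ((M1·M2)·M3): (M1·M2): 45×31 by 31×23 → 45×23, cost 45·31·23 = 32085; ((M1·M2)·M3): 45×23 by 23×15 → 45×15, cost 45·23·15 = 15525; cumulative 47610. Total 47610.
Minimum: 31620.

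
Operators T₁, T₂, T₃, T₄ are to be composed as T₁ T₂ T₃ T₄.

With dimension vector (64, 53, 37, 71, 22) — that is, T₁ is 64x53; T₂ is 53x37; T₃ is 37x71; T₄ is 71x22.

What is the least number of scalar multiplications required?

175560

Adjacent pairs: T₁T₂ = 64·53·37 = 125504; T₂T₃ = 53·37·71 = 139231; T₃T₄ = 37·71·22 = 57794.
Length 3: T₁..T₃: k=1: 0+139231+64·53·71=380063; k=2: 125504+0+64·37·71=293632 → min 293632 | T₂..T₄: k=2: 0+57794+53·37·22=100936; k=3: 139231+0+53·71·22=222017 → min 100936.
Length 4: T₁..T₄: k=1: 0+100936+64·53·22=175560; k=2: 125504+57794+64·37·22=235394; k=3: 293632+0+64·71·22=393600 → min 175560.
Optimal order: (T₁ (T₂ (T₃ T₄))) with cost 175560.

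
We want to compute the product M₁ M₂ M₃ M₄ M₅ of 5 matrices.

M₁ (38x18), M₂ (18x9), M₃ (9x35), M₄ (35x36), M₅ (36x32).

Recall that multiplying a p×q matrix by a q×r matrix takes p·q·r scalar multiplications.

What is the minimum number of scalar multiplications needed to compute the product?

Adjacent pairs: M₁M₂ = 38·18·9 = 6156; M₂M₃ = 18·9·35 = 5670; M₃M₄ = 9·35·36 = 11340; M₄M₅ = 35·36·32 = 40320.
Length 3: M₁..M₃: k=1: 0+5670+38·18·35=29610; k=2: 6156+0+38·9·35=18126 → min 18126 | M₂..M₄: k=2: 0+11340+18·9·36=17172; k=3: 5670+0+18·35·36=28350 → min 17172 | M₃..M₅: k=3: 0+40320+9·35·32=50400; k=4: 11340+0+9·36·32=21708 → min 21708.
Length 4: M₁..M₄: k=1: 0+17172+38·18·36=41796; k=2: 6156+11340+38·9·36=29808; k=3: 18126+0+38·35·36=66006 → min 29808 | M₂..M₅: k=2: 0+21708+18·9·32=26892; k=3: 5670+40320+18·35·32=66150; k=4: 17172+0+18·36·32=37908 → min 26892.
Length 5: M₁..M₅: k=1: 0+26892+38·18·32=48780; k=2: 6156+21708+38·9·32=38808; k=3: 18126+40320+38·35·32=101006; k=4: 29808+0+38·36·32=73584 → min 38808.
Optimal order: ((M₁ M₂) ((M₃ M₄) M₅)) with cost 38808.

38808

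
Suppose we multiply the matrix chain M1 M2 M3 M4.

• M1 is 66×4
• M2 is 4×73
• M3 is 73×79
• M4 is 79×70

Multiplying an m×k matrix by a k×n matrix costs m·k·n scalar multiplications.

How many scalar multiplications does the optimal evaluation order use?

63668

Adjacent pairs: M1M2 = 66·4·73 = 19272; M2M3 = 4·73·79 = 23068; M3M4 = 73·79·70 = 403690.
Length 3: M1..M3: k=1: 0+23068+66·4·79=43924; k=2: 19272+0+66·73·79=399894 → min 43924 | M2..M4: k=2: 0+403690+4·73·70=424130; k=3: 23068+0+4·79·70=45188 → min 45188.
Length 4: M1..M4: k=1: 0+45188+66·4·70=63668; k=2: 19272+403690+66·73·70=760222; k=3: 43924+0+66·79·70=408904 → min 63668.
Optimal order: (M1 ((M2 M3) M4)) with cost 63668.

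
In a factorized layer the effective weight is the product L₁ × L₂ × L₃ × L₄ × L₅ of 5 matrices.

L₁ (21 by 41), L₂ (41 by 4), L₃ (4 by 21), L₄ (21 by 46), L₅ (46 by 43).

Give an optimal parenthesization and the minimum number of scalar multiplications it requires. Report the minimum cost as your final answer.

18832

Adjacent pairs: L₁L₂ = 21·41·4 = 3444; L₂L₃ = 41·4·21 = 3444; L₃L₄ = 4·21·46 = 3864; L₄L₅ = 21·46·43 = 41538.
Length 3: L₁..L₃: k=1: 0+3444+21·41·21=21525; k=2: 3444+0+21·4·21=5208 → min 5208 | L₂..L₄: k=2: 0+3864+41·4·46=11408; k=3: 3444+0+41·21·46=43050 → min 11408 | L₃..L₅: k=3: 0+41538+4·21·43=45150; k=4: 3864+0+4·46·43=11776 → min 11776.
Length 4: L₁..L₄: k=1: 0+11408+21·41·46=51014; k=2: 3444+3864+21·4·46=11172; k=3: 5208+0+21·21·46=25494 → min 11172 | L₂..L₅: k=2: 0+11776+41·4·43=18828; k=3: 3444+41538+41·21·43=82005; k=4: 11408+0+41·46·43=92506 → min 18828.
Length 5: L₁..L₅: k=1: 0+18828+21·41·43=55851; k=2: 3444+11776+21·4·43=18832; k=3: 5208+41538+21·21·43=65709; k=4: 11172+0+21·46·43=52710 → min 18832.
Optimal parenthesization: ((L₁ × L₂) × ((L₃ × L₄) × L₅)) with cost 18832.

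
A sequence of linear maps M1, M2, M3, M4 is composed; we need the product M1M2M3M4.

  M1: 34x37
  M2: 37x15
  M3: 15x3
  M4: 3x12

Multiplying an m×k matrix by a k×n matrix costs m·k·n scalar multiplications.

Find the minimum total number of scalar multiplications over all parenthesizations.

6663

Adjacent pairs: M1M2 = 34·37·15 = 18870; M2M3 = 37·15·3 = 1665; M3M4 = 15·3·12 = 540.
Length 3: M1..M3: k=1: 0+1665+34·37·3=5439; k=2: 18870+0+34·15·3=20400 → min 5439 | M2..M4: k=2: 0+540+37·15·12=7200; k=3: 1665+0+37·3·12=2997 → min 2997.
Length 4: M1..M4: k=1: 0+2997+34·37·12=18093; k=2: 18870+540+34·15·12=25530; k=3: 5439+0+34·3·12=6663 → min 6663.
Optimal order: ((M1(M2M3))M4) with cost 6663.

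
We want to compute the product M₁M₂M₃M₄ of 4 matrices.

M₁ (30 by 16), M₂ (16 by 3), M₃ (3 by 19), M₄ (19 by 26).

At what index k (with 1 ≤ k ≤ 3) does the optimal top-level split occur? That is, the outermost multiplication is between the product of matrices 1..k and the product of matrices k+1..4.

Adjacent pairs: M₁M₂ = 30·16·3 = 1440; M₂M₃ = 16·3·19 = 912; M₃M₄ = 3·19·26 = 1482.
Length 3: M₁..M₃: k=1: 0+912+30·16·19=10032; k=2: 1440+0+30·3·19=3150 → min 3150 | M₂..M₄: k=2: 0+1482+16·3·26=2730; k=3: 912+0+16·19·26=8816 → min 2730.
Top-level splits: k=1: (M₁..M₁)·(M₂..M₄) → 0+2730+30·16·26 = 15210; k=2: (M₁..M₂)·(M₃..M₄) → 1440+1482+30·3·26 = 5262; k=3: (M₁..M₃)·(M₄..M₄) → 3150+0+30·19·26 = 17970.
Best split is after M₂, i.e. k = 2.

2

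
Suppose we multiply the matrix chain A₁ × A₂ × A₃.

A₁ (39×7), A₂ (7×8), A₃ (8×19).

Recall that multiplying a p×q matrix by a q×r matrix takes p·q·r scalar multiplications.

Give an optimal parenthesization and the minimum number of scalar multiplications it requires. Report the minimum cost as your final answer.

(A₁ × (A₂ × A₃)): cost 6251.
((A₁ × A₂) × A₃): cost 8112.
Optimal: (A₁ × (A₂ × A₃)) with cost 6251.

6251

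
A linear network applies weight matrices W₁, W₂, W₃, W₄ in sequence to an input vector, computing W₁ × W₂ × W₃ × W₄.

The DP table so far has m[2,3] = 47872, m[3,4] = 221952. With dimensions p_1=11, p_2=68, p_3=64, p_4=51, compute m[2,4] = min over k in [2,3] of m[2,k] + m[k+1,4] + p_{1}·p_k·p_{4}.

83776

m[2,4] = min over k∈[2,3] of m[2,k]+m[k+1,4]+p_{1}·p_k·p_{4}.
k=2: 0 + 221952 + 11·68·51 = 260100; k=3: 47872 + 0 + 11·64·51 = 83776.
Minimum: 83776 at k=3.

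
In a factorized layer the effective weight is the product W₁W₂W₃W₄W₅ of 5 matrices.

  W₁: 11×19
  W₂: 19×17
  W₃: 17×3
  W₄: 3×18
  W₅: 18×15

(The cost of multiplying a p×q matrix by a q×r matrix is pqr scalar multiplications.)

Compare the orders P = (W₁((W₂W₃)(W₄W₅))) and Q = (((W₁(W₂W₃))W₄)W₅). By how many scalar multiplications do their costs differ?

Order P = (W₁((W₂W₃)(W₄W₅))): (W₂W₃): 19×17 by 17×3 → 19×3, cost 19·17·3 = 969; (W₄W₅): 3×18 by 18×15 → 3×15, cost 3·18·15 = 810; ((W₂W₃)(W₄W₅)): 19×3 by 3×15 → 19×15, cost 19·3·15 = 855; cumulative 2634; (W₁((W₂W₃)(W₄W₅))): 11×19 by 19×15 → 11×15, cost 11·19·15 = 3135; cumulative 5769. Total 5769.
Order Q = (((W₁(W₂W₃))W₄)W₅): (W₂W₃): 19×17 by 17×3 → 19×3, cost 19·17·3 = 969; (W₁(W₂W₃)): 11×19 by 19×3 → 11×3, cost 11·19·3 = 627; cumulative 1596; ((W₁(W₂W₃))W₄): 11×3 by 3×18 → 11×18, cost 11·3·18 = 594; cumulative 2190; (((W₁(W₂W₃))W₄)W₅): 11×18 by 18×15 → 11×15, cost 11·18·15 = 2970; cumulative 5160. Total 5160.
Difference: |5769 − 5160| = 609.

609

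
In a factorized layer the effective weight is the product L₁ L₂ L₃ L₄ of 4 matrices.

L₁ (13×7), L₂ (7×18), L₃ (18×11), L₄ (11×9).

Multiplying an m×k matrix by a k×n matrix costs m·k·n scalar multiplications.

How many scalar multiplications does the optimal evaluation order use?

Adjacent pairs: L₁L₂ = 13·7·18 = 1638; L₂L₃ = 7·18·11 = 1386; L₃L₄ = 18·11·9 = 1782.
Length 3: L₁..L₃: k=1: 0+1386+13·7·11=2387; k=2: 1638+0+13·18·11=4212 → min 2387 | L₂..L₄: k=2: 0+1782+7·18·9=2916; k=3: 1386+0+7·11·9=2079 → min 2079.
Length 4: L₁..L₄: k=1: 0+2079+13·7·9=2898; k=2: 1638+1782+13·18·9=5526; k=3: 2387+0+13·11·9=3674 → min 2898.
Optimal order: (L₁ ((L₂ L₃) L₄)) with cost 2898.

2898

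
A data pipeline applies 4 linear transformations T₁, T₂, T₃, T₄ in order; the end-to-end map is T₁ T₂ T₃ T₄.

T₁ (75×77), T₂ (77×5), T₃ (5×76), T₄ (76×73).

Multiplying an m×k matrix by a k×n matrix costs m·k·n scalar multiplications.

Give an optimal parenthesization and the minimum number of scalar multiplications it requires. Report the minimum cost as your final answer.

Adjacent pairs: T₁T₂ = 75·77·5 = 28875; T₂T₃ = 77·5·76 = 29260; T₃T₄ = 5·76·73 = 27740.
Length 3: T₁..T₃: k=1: 0+29260+75·77·76=468160; k=2: 28875+0+75·5·76=57375 → min 57375 | T₂..T₄: k=2: 0+27740+77·5·73=55845; k=3: 29260+0+77·76·73=456456 → min 55845.
Length 4: T₁..T₄: k=1: 0+55845+75·77·73=477420; k=2: 28875+27740+75·5·73=83990; k=3: 57375+0+75·76·73=473475 → min 83990.
Optimal parenthesization: ((T₁ T₂) (T₃ T₄)) with cost 83990.

83990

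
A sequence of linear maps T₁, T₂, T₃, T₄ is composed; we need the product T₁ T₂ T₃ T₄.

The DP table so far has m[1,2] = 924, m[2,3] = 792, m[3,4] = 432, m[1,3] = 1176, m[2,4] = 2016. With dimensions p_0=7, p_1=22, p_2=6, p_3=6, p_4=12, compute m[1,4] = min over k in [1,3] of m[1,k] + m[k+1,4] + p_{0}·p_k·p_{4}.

1680

m[1,4] = min over k∈[1,3] of m[1,k]+m[k+1,4]+p_{0}·p_k·p_{4}.
k=1: 0 + 2016 + 7·22·12 = 3864; k=2: 924 + 432 + 7·6·12 = 1860; k=3: 1176 + 0 + 7·6·12 = 1680.
Minimum: 1680 at k=3.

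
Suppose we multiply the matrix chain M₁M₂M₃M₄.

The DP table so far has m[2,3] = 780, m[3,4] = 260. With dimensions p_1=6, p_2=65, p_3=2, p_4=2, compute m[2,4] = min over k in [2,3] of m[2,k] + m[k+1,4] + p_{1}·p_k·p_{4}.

m[2,4] = min over k∈[2,3] of m[2,k]+m[k+1,4]+p_{1}·p_k·p_{4}.
k=2: 0 + 260 + 6·65·2 = 1040; k=3: 780 + 0 + 6·2·2 = 804.
Minimum: 804 at k=3.

804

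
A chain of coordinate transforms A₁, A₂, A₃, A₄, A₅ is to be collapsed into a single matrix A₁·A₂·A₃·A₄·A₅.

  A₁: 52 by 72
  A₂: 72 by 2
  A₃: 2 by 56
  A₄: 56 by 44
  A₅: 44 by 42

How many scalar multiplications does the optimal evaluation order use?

20480

Adjacent pairs: A₁A₂ = 52·72·2 = 7488; A₂A₃ = 72·2·56 = 8064; A₃A₄ = 2·56·44 = 4928; A₄A₅ = 56·44·42 = 103488.
Length 3: A₁..A₃: k=1: 0+8064+52·72·56=217728; k=2: 7488+0+52·2·56=13312 → min 13312 | A₂..A₄: k=2: 0+4928+72·2·44=11264; k=3: 8064+0+72·56·44=185472 → min 11264 | A₃..A₅: k=3: 0+103488+2·56·42=108192; k=4: 4928+0+2·44·42=8624 → min 8624.
Length 4: A₁..A₄: k=1: 0+11264+52·72·44=176000; k=2: 7488+4928+52·2·44=16992; k=3: 13312+0+52·56·44=141440 → min 16992 | A₂..A₅: k=2: 0+8624+72·2·42=14672; k=3: 8064+103488+72·56·42=280896; k=4: 11264+0+72·44·42=144320 → min 14672.
Length 5: A₁..A₅: k=1: 0+14672+52·72·42=171920; k=2: 7488+8624+52·2·42=20480; k=3: 13312+103488+52·56·42=239104; k=4: 16992+0+52·44·42=113088 → min 20480.
Optimal order: ((A₁·A₂)·((A₃·A₄)·A₅)) with cost 20480.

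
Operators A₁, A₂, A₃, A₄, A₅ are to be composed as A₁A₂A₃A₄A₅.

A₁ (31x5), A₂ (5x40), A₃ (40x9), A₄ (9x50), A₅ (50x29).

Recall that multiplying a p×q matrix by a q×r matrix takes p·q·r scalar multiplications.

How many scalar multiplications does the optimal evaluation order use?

15795

Adjacent pairs: A₁A₂ = 31·5·40 = 6200; A₂A₃ = 5·40·9 = 1800; A₃A₄ = 40·9·50 = 18000; A₄A₅ = 9·50·29 = 13050.
Length 3: A₁..A₃: k=1: 0+1800+31·5·9=3195; k=2: 6200+0+31·40·9=17360 → min 3195 | A₂..A₄: k=2: 0+18000+5·40·50=28000; k=3: 1800+0+5·9·50=4050 → min 4050 | A₃..A₅: k=3: 0+13050+40·9·29=23490; k=4: 18000+0+40·50·29=76000 → min 23490.
Length 4: A₁..A₄: k=1: 0+4050+31·5·50=11800; k=2: 6200+18000+31·40·50=86200; k=3: 3195+0+31·9·50=17145 → min 11800 | A₂..A₅: k=2: 0+23490+5·40·29=29290; k=3: 1800+13050+5·9·29=16155; k=4: 4050+0+5·50·29=11300 → min 11300.
Length 5: A₁..A₅: k=1: 0+11300+31·5·29=15795; k=2: 6200+23490+31·40·29=65650; k=3: 3195+13050+31·9·29=24336; k=4: 11800+0+31·50·29=56750 → min 15795.
Optimal order: (A₁(((A₂A₃)A₄)A₅)) with cost 15795.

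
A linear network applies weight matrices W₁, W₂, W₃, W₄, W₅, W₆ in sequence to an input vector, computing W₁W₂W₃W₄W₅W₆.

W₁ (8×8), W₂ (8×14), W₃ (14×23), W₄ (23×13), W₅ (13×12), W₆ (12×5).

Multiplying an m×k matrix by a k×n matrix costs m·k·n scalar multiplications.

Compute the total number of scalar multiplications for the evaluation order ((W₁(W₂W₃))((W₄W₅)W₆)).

(W₂W₃): 8×14 by 14×23 → 8×23, cost 8·14·23 = 2576
(W₁(W₂W₃)): 8×8 by 8×23 → 8×23, cost 8·8·23 = 1472; cumulative 4048
(W₄W₅): 23×13 by 13×12 → 23×12, cost 23·13·12 = 3588
((W₄W₅)W₆): 23×12 by 12×5 → 23×5, cost 23·12·5 = 1380; cumulative 4968
((W₁(W₂W₃))((W₄W₅)W₆)): 8×23 by 23×5 → 8×5, cost 8·23·5 = 920; cumulative 9936
Total: 9936 scalar multiplications.

9936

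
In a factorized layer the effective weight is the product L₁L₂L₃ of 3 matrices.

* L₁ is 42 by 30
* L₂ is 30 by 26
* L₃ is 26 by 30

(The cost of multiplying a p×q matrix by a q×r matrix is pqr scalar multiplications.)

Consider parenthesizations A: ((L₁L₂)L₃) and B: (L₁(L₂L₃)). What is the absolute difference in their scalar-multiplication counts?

4320

Order A = ((L₁L₂)L₃): (L₁L₂): 42×30 by 30×26 → 42×26, cost 42·30·26 = 32760; ((L₁L₂)L₃): 42×26 by 26×30 → 42×30, cost 42·26·30 = 32760; cumulative 65520. Total 65520.
Order B = (L₁(L₂L₃)): (L₂L₃): 30×26 by 26×30 → 30×30, cost 30·26·30 = 23400; (L₁(L₂L₃)): 42×30 by 30×30 → 42×30, cost 42·30·30 = 37800; cumulative 61200. Total 61200.
Difference: |65520 − 61200| = 4320.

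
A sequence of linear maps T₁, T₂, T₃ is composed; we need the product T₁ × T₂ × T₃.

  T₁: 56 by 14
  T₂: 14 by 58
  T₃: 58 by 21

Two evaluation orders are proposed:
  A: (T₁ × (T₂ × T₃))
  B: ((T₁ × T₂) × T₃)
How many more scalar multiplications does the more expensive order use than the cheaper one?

Order A = (T₁ × (T₂ × T₃)): (T₂ × T₃): 14×58 by 58×21 → 14×21, cost 14·58·21 = 17052; (T₁ × (T₂ × T₃)): 56×14 by 14×21 → 56×21, cost 56·14·21 = 16464; cumulative 33516. Total 33516.
Order B = ((T₁ × T₂) × T₃): (T₁ × T₂): 56×14 by 14×58 → 56×58, cost 56·14·58 = 45472; ((T₁ × T₂) × T₃): 56×58 by 58×21 → 56×21, cost 56·58·21 = 68208; cumulative 113680. Total 113680.
Difference: |33516 − 113680| = 80164.

80164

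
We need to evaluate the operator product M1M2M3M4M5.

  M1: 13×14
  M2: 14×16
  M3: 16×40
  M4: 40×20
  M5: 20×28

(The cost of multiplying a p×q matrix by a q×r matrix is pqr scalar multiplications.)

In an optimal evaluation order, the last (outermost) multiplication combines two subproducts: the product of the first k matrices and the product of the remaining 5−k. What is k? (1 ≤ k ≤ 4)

Adjacent pairs: M1M2 = 13·14·16 = 2912; M2M3 = 14·16·40 = 8960; M3M4 = 16·40·20 = 12800; M4M5 = 40·20·28 = 22400.
Length 3: M1..M3: k=1: 0+8960+13·14·40=16240; k=2: 2912+0+13·16·40=11232 → min 11232 | M2..M4: k=2: 0+12800+14·16·20=17280; k=3: 8960+0+14·40·20=20160 → min 17280 | M3..M5: k=3: 0+22400+16·40·28=40320; k=4: 12800+0+16·20·28=21760 → min 21760.
Length 4: M1..M4: k=1: 0+17280+13·14·20=20920; k=2: 2912+12800+13·16·20=19872; k=3: 11232+0+13·40·20=21632 → min 19872 | M2..M5: k=2: 0+21760+14·16·28=28032; k=3: 8960+22400+14·40·28=47040; k=4: 17280+0+14·20·28=25120 → min 25120.
Top-level splits: k=1: (M1..M1)·(M2..M5) → 0+25120+13·14·28 = 30216; k=2: (M1..M2)·(M3..M5) → 2912+21760+13·16·28 = 30496; k=3: (M1..M3)·(M4..M5) → 11232+22400+13·40·28 = 48192; k=4: (M1..M4)·(M5..M5) → 19872+0+13·20·28 = 27152.
Best split is after M4, i.e. k = 4.

4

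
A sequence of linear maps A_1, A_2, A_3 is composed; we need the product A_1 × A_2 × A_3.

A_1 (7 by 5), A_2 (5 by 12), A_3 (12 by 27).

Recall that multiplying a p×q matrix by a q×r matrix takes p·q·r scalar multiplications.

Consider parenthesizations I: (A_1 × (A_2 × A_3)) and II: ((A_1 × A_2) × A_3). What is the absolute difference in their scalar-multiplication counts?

123

Order I = (A_1 × (A_2 × A_3)): (A_2 × A_3): 5×12 by 12×27 → 5×27, cost 5·12·27 = 1620; (A_1 × (A_2 × A_3)): 7×5 by 5×27 → 7×27, cost 7·5·27 = 945; cumulative 2565. Total 2565.
Order II = ((A_1 × A_2) × A_3): (A_1 × A_2): 7×5 by 5×12 → 7×12, cost 7·5·12 = 420; ((A_1 × A_2) × A_3): 7×12 by 12×27 → 7×27, cost 7·12·27 = 2268; cumulative 2688. Total 2688.
Difference: |2565 − 2688| = 123.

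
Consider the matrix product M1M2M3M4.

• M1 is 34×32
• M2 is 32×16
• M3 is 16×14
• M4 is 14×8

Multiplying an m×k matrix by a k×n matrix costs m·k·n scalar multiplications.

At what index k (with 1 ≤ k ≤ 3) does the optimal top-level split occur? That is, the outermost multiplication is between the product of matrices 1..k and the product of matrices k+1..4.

1

Adjacent pairs: M1M2 = 34·32·16 = 17408; M2M3 = 32·16·14 = 7168; M3M4 = 16·14·8 = 1792.
Length 3: M1..M3: k=1: 0+7168+34·32·14=22400; k=2: 17408+0+34·16·14=25024 → min 22400 | M2..M4: k=2: 0+1792+32·16·8=5888; k=3: 7168+0+32·14·8=10752 → min 5888.
Top-level splits: k=1: (M1..M1)·(M2..M4) → 0+5888+34·32·8 = 14592; k=2: (M1..M2)·(M3..M4) → 17408+1792+34·16·8 = 23552; k=3: (M1..M3)·(M4..M4) → 22400+0+34·14·8 = 26208.
Best split is after M1, i.e. k = 1.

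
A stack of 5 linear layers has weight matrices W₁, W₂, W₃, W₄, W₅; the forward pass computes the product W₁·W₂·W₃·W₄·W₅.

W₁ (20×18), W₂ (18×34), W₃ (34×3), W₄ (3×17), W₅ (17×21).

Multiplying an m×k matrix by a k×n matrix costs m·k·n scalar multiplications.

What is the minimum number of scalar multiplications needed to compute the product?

Adjacent pairs: W₁W₂ = 20·18·34 = 12240; W₂W₃ = 18·34·3 = 1836; W₃W₄ = 34·3·17 = 1734; W₄W₅ = 3·17·21 = 1071.
Length 3: W₁..W₃: k=1: 0+1836+20·18·3=2916; k=2: 12240+0+20·34·3=14280 → min 2916 | W₂..W₄: k=2: 0+1734+18·34·17=12138; k=3: 1836+0+18·3·17=2754 → min 2754 | W₃..W₅: k=3: 0+1071+34·3·21=3213; k=4: 1734+0+34·17·21=13872 → min 3213.
Length 4: W₁..W₄: k=1: 0+2754+20·18·17=8874; k=2: 12240+1734+20·34·17=25534; k=3: 2916+0+20·3·17=3936 → min 3936 | W₂..W₅: k=2: 0+3213+18·34·21=16065; k=3: 1836+1071+18·3·21=4041; k=4: 2754+0+18·17·21=9180 → min 4041.
Length 5: W₁..W₅: k=1: 0+4041+20·18·21=11601; k=2: 12240+3213+20·34·21=29733; k=3: 2916+1071+20·3·21=5247; k=4: 3936+0+20·17·21=11076 → min 5247.
Optimal order: ((W₁·(W₂·W₃))·(W₄·W₅)) with cost 5247.

5247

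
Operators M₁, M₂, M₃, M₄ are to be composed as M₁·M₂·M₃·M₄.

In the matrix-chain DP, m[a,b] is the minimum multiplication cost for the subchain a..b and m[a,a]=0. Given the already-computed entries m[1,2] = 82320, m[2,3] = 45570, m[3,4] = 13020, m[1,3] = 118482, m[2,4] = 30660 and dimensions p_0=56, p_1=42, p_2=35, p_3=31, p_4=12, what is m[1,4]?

58884

m[1,4] = min over k∈[1,3] of m[1,k]+m[k+1,4]+p_{0}·p_k·p_{4}.
k=1: 0 + 30660 + 56·42·12 = 58884; k=2: 82320 + 13020 + 56·35·12 = 118860; k=3: 118482 + 0 + 56·31·12 = 139314.
Minimum: 58884 at k=1.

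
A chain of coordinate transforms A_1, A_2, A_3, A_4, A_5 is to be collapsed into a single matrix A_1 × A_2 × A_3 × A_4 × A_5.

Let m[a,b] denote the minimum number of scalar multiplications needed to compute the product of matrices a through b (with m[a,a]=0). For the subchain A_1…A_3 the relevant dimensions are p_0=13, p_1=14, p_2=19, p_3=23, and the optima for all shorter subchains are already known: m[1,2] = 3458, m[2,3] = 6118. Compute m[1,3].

9139

m[1,3] = min over k∈[1,2] of m[1,k]+m[k+1,3]+p_{0}·p_k·p_{3}.
k=1: 0 + 6118 + 13·14·23 = 10304; k=2: 3458 + 0 + 13·19·23 = 9139.
Minimum: 9139 at k=2.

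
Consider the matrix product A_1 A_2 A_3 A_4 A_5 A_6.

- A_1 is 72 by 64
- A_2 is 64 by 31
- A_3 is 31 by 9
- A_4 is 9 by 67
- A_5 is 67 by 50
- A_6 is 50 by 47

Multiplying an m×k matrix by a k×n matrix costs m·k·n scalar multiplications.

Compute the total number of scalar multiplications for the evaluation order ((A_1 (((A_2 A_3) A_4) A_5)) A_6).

(A_2 A_3): 64×31 by 31×9 → 64×9, cost 64·31·9 = 17856
((A_2 A_3) A_4): 64×9 by 9×67 → 64×67, cost 64·9·67 = 38592; cumulative 56448
(((A_2 A_3) A_4) A_5): 64×67 by 67×50 → 64×50, cost 64·67·50 = 214400; cumulative 270848
(A_1 (((A_2 A_3) A_4) A_5)): 72×64 by 64×50 → 72×50, cost 72·64·50 = 230400; cumulative 501248
((A_1 (((A_2 A_3) A_4) A_5)) A_6): 72×50 by 50×47 → 72×47, cost 72·50·47 = 169200; cumulative 670448
Total: 670448 scalar multiplications.

670448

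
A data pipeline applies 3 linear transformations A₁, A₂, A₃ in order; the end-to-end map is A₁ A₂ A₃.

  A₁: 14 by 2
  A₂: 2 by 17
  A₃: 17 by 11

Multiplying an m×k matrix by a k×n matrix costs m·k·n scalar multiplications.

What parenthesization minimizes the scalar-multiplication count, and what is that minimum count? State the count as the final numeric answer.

682

(A₁ (A₂ A₃)): cost 682.
((A₁ A₂) A₃): cost 3094.
Optimal: (A₁ (A₂ A₃)) with cost 682.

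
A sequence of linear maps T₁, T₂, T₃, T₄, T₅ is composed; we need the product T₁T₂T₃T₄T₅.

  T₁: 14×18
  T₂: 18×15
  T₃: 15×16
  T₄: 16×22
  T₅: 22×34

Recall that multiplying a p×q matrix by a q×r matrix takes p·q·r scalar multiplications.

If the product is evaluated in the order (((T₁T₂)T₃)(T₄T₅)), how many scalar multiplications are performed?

26724

(T₁T₂): 14×18 by 18×15 → 14×15, cost 14·18·15 = 3780
((T₁T₂)T₃): 14×15 by 15×16 → 14×16, cost 14·15·16 = 3360; cumulative 7140
(T₄T₅): 16×22 by 22×34 → 16×34, cost 16·22·34 = 11968
(((T₁T₂)T₃)(T₄T₅)): 14×16 by 16×34 → 14×34, cost 14·16·34 = 7616; cumulative 26724
Total: 26724 scalar multiplications.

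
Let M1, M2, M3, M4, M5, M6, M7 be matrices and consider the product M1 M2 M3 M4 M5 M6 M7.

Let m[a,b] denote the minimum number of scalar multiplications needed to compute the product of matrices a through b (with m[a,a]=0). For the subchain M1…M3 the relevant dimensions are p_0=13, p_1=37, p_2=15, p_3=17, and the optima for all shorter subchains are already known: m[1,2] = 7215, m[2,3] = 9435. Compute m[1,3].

m[1,3] = min over k∈[1,2] of m[1,k]+m[k+1,3]+p_{0}·p_k·p_{3}.
k=1: 0 + 9435 + 13·37·17 = 17612; k=2: 7215 + 0 + 13·15·17 = 10530.
Minimum: 10530 at k=2.

10530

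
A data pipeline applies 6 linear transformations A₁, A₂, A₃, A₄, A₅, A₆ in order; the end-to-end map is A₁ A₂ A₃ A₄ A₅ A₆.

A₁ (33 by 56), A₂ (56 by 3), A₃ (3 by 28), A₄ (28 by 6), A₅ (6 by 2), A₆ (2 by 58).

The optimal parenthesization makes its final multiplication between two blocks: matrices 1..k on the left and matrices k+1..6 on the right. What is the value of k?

Adjacent pairs: A₁A₂ = 33·56·3 = 5544; A₂A₃ = 56·3·28 = 4704; A₃A₄ = 3·28·6 = 504; A₄A₅ = 28·6·2 = 336; A₅A₆ = 6·2·58 = 696.
Length 3: A₁..A₃: k=1: 0+4704+33·56·28=56448; k=2: 5544+0+33·3·28=8316 → min 8316 | A₂..A₄: k=2: 0+504+56·3·6=1512; k=3: 4704+0+56·28·6=14112 → min 1512 | A₃..A₅: k=3: 0+336+3·28·2=504; k=4: 504+0+3·6·2=540 → min 504 | A₄..A₆: k=4: 0+696+28·6·58=10440; k=5: 336+0+28·2·58=3584 → min 3584.
Length 4: A₁..A₄: k=1: 0+1512+33·56·6=12600; k=2: 5544+504+33·3·6=6642; k=3: 8316+0+33·28·6=13860 → min 6642 | A₂..A₅: k=2: 0+504+56·3·2=840; k=3: 4704+336+56·28·2=8176; k=4: 1512+0+56·6·2=2184 → min 840 | A₃..A₆: k=3: 0+3584+3·28·58=8456; k=4: 504+696+3·6·58=2244; k=5: 504+0+3·2·58=852 → min 852.
Length 5: A₁..A₅: k=1: 0+840+33·56·2=4536; k=2: 5544+504+33·3·2=6246; k=3: 8316+336+33·28·2=10500; k=4: 6642+0+33·6·2=7038 → min 4536 | A₂..A₆: k=2: 0+852+56·3·58=10596; k=3: 4704+3584+56·28·58=99232; k=4: 1512+696+56·6·58=21696; k=5: 840+0+56·2·58=7336 → min 7336.
Top-level splits: k=1: (A₁..A₁)·(A₂..A₆) → 0+7336+33·56·58 = 114520; k=2: (A₁..A₂)·(A₃..A₆) → 5544+852+33·3·58 = 12138; k=3: (A₁..A₃)·(A₄..A₆) → 8316+3584+33·28·58 = 65492; k=4: (A₁..A₄)·(A₅..A₆) → 6642+696+33·6·58 = 18822; k=5: (A₁..A₅)·(A₆..A₆) → 4536+0+33·2·58 = 8364.
Best split is after A₅, i.e. k = 5.

5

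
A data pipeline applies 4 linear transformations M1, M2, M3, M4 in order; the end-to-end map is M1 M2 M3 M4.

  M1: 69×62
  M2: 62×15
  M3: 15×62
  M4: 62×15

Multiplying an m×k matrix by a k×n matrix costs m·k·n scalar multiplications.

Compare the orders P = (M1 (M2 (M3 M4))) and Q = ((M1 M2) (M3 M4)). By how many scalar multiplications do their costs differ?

1575

Order P = (M1 (M2 (M3 M4))): (M3 M4): 15×62 by 62×15 → 15×15, cost 15·62·15 = 13950; (M2 (M3 M4)): 62×15 by 15×15 → 62×15, cost 62·15·15 = 13950; cumulative 27900; (M1 (M2 (M3 M4))): 69×62 by 62×15 → 69×15, cost 69·62·15 = 64170; cumulative 92070. Total 92070.
Order Q = ((M1 M2) (M3 M4)): (M1 M2): 69×62 by 62×15 → 69×15, cost 69·62·15 = 64170; (M3 M4): 15×62 by 62×15 → 15×15, cost 15·62·15 = 13950; ((M1 M2) (M3 M4)): 69×15 by 15×15 → 69×15, cost 69·15·15 = 15525; cumulative 93645. Total 93645.
Difference: |92070 − 93645| = 1575.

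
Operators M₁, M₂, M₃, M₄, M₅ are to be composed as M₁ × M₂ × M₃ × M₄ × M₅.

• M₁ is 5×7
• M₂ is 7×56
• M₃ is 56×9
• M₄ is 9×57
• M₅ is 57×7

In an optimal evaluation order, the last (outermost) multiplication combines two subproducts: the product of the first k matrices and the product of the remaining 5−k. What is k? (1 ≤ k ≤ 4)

Adjacent pairs: M₁M₂ = 5·7·56 = 1960; M₂M₃ = 7·56·9 = 3528; M₃M₄ = 56·9·57 = 28728; M₄M₅ = 9·57·7 = 3591.
Length 3: M₁..M₃: k=1: 0+3528+5·7·9=3843; k=2: 1960+0+5·56·9=4480 → min 3843 | M₂..M₄: k=2: 0+28728+7·56·57=51072; k=3: 3528+0+7·9·57=7119 → min 7119 | M₃..M₅: k=3: 0+3591+56·9·7=7119; k=4: 28728+0+56·57·7=51072 → min 7119.
Length 4: M₁..M₄: k=1: 0+7119+5·7·57=9114; k=2: 1960+28728+5·56·57=46648; k=3: 3843+0+5·9·57=6408 → min 6408 | M₂..M₅: k=2: 0+7119+7·56·7=9863; k=3: 3528+3591+7·9·7=7560; k=4: 7119+0+7·57·7=9912 → min 7560.
Top-level splits: k=1: (M₁..M₁)·(M₂..M₅) → 0+7560+5·7·7 = 7805; k=2: (M₁..M₂)·(M₃..M₅) → 1960+7119+5·56·7 = 11039; k=3: (M₁..M₃)·(M₄..M₅) → 3843+3591+5·9·7 = 7749; k=4: (M₁..M₄)·(M₅..M₅) → 6408+0+5·57·7 = 8403.
Best split is after M₃, i.e. k = 3.

3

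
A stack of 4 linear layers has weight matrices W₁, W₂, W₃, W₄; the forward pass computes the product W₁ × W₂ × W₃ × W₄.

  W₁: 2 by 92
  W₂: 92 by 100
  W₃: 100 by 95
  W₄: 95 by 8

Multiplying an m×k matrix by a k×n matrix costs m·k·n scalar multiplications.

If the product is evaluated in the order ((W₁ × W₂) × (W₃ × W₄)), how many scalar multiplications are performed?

96000

(W₁ × W₂): 2×92 by 92×100 → 2×100, cost 2·92·100 = 18400
(W₃ × W₄): 100×95 by 95×8 → 100×8, cost 100·95·8 = 76000
((W₁ × W₂) × (W₃ × W₄)): 2×100 by 100×8 → 2×8, cost 2·100·8 = 1600; cumulative 96000
Total: 96000 scalar multiplications.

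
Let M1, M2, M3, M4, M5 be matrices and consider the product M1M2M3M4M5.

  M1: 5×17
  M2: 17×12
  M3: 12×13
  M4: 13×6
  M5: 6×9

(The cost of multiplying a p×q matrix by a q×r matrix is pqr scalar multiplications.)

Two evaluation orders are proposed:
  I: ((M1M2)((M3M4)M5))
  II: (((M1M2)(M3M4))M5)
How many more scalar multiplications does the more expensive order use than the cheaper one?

558

Order I = ((M1M2)((M3M4)M5)): (M1M2): 5×17 by 17×12 → 5×12, cost 5·17·12 = 1020; (M3M4): 12×13 by 13×6 → 12×6, cost 12·13·6 = 936; ((M3M4)M5): 12×6 by 6×9 → 12×9, cost 12·6·9 = 648; cumulative 1584; ((M1M2)((M3M4)M5)): 5×12 by 12×9 → 5×9, cost 5·12·9 = 540; cumulative 3144. Total 3144.
Order II = (((M1M2)(M3M4))M5): (M1M2): 5×17 by 17×12 → 5×12, cost 5·17·12 = 1020; (M3M4): 12×13 by 13×6 → 12×6, cost 12·13·6 = 936; ((M1M2)(M3M4)): 5×12 by 12×6 → 5×6, cost 5·12·6 = 360; cumulative 2316; (((M1M2)(M3M4))M5): 5×6 by 6×9 → 5×9, cost 5·6·9 = 270; cumulative 2586. Total 2586.
Difference: |3144 − 2586| = 558.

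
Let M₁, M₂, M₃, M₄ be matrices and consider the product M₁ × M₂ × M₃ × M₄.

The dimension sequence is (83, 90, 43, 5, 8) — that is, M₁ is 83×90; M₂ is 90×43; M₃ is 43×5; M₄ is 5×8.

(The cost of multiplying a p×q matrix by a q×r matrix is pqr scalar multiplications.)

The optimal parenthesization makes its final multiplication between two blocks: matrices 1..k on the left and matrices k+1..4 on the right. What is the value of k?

3

Adjacent pairs: M₁M₂ = 83·90·43 = 321210; M₂M₃ = 90·43·5 = 19350; M₃M₄ = 43·5·8 = 1720.
Length 3: M₁..M₃: k=1: 0+19350+83·90·5=56700; k=2: 321210+0+83·43·5=339055 → min 56700 | M₂..M₄: k=2: 0+1720+90·43·8=32680; k=3: 19350+0+90·5·8=22950 → min 22950.
Top-level splits: k=1: (M₁..M₁)·(M₂..M₄) → 0+22950+83·90·8 = 82710; k=2: (M₁..M₂)·(M₃..M₄) → 321210+1720+83·43·8 = 351482; k=3: (M₁..M₃)·(M₄..M₄) → 56700+0+83·5·8 = 60020.
Best split is after M₃, i.e. k = 3.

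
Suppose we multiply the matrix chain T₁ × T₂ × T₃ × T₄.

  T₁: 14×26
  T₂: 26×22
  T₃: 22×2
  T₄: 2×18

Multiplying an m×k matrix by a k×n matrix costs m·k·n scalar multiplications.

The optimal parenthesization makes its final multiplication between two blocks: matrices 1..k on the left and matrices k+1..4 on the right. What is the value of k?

3

Adjacent pairs: T₁T₂ = 14·26·22 = 8008; T₂T₃ = 26·22·2 = 1144; T₃T₄ = 22·2·18 = 792.
Length 3: T₁..T₃: k=1: 0+1144+14·26·2=1872; k=2: 8008+0+14·22·2=8624 → min 1872 | T₂..T₄: k=2: 0+792+26·22·18=11088; k=3: 1144+0+26·2·18=2080 → min 2080.
Top-level splits: k=1: (T₁..T₁)·(T₂..T₄) → 0+2080+14·26·18 = 8632; k=2: (T₁..T₂)·(T₃..T₄) → 8008+792+14·22·18 = 14344; k=3: (T₁..T₃)·(T₄..T₄) → 1872+0+14·2·18 = 2376.
Best split is after T₃, i.e. k = 3.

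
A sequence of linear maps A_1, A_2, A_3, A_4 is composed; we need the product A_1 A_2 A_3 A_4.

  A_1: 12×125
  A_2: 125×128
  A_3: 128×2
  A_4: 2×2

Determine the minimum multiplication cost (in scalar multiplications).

35048

Adjacent pairs: A_1A_2 = 12·125·128 = 192000; A_2A_3 = 125·128·2 = 32000; A_3A_4 = 128·2·2 = 512.
Length 3: A_1..A_3: k=1: 0+32000+12·125·2=35000; k=2: 192000+0+12·128·2=195072 → min 35000 | A_2..A_4: k=2: 0+512+125·128·2=32512; k=3: 32000+0+125·2·2=32500 → min 32500.
Length 4: A_1..A_4: k=1: 0+32500+12·125·2=35500; k=2: 192000+512+12·128·2=195584; k=3: 35000+0+12·2·2=35048 → min 35048.
Optimal order: ((A_1 (A_2 A_3)) A_4) with cost 35048.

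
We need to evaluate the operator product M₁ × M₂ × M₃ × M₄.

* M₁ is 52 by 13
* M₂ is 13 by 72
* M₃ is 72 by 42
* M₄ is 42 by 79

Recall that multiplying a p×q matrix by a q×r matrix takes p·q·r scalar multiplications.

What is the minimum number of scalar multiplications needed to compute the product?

Adjacent pairs: M₁M₂ = 52·13·72 = 48672; M₂M₃ = 13·72·42 = 39312; M₃M₄ = 72·42·79 = 238896.
Length 3: M₁..M₃: k=1: 0+39312+52·13·42=67704; k=2: 48672+0+52·72·42=205920 → min 67704 | M₂..M₄: k=2: 0+238896+13·72·79=312840; k=3: 39312+0+13·42·79=82446 → min 82446.
Length 4: M₁..M₄: k=1: 0+82446+52·13·79=135850; k=2: 48672+238896+52·72·79=583344; k=3: 67704+0+52·42·79=240240 → min 135850.
Optimal order: (M₁ × ((M₂ × M₃) × M₄)) with cost 135850.

135850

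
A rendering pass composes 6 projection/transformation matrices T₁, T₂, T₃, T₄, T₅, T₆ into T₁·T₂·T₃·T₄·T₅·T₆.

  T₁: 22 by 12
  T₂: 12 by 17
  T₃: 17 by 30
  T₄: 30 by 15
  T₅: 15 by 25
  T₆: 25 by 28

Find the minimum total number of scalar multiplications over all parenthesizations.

Adjacent pairs: T₁T₂ = 22·12·17 = 4488; T₂T₃ = 12·17·30 = 6120; T₃T₄ = 17·30·15 = 7650; T₄T₅ = 30·15·25 = 11250; T₅T₆ = 15·25·28 = 10500.
Length 3: T₁..T₃: k=1: 0+6120+22·12·30=14040; k=2: 4488+0+22·17·30=15708 → min 14040 | T₂..T₄: k=2: 0+7650+12·17·15=10710; k=3: 6120+0+12·30·15=11520 → min 10710 | T₃..T₅: k=3: 0+11250+17·30·25=24000; k=4: 7650+0+17·15·25=14025 → min 14025 | T₄..T₆: k=4: 0+10500+30·15·28=23100; k=5: 11250+0+30·25·28=32250 → min 23100.
Length 4: T₁..T₄: k=1: 0+10710+22·12·15=14670; k=2: 4488+7650+22·17·15=17748; k=3: 14040+0+22·30·15=23940 → min 14670 | T₂..T₅: k=2: 0+14025+12·17·25=19125; k=3: 6120+11250+12·30·25=26370; k=4: 10710+0+12·15·25=15210 → min 15210 | T₃..T₆: k=3: 0+23100+17·30·28=37380; k=4: 7650+10500+17·15·28=25290; k=5: 14025+0+17·25·28=25925 → min 25290.
Length 5: T₁..T₅: k=1: 0+15210+22·12·25=21810; k=2: 4488+14025+22·17·25=27863; k=3: 14040+11250+22·30·25=41790; k=4: 14670+0+22·15·25=22920 → min 21810 | T₂..T₆: k=2: 0+25290+12·17·28=31002; k=3: 6120+23100+12·30·28=39300; k=4: 10710+10500+12·15·28=26250; k=5: 15210+0+12·25·28=23610 → min 23610.
Length 6: T₁..T₆: k=1: 0+23610+22·12·28=31002; k=2: 4488+25290+22·17·28=40250; k=3: 14040+23100+22·30·28=55620; k=4: 14670+10500+22·15·28=34410; k=5: 21810+0+22·25·28=37210 → min 31002.
Optimal order: (T₁·(((T₂·(T₃·T₄))·T₅)·T₆)) with cost 31002.

31002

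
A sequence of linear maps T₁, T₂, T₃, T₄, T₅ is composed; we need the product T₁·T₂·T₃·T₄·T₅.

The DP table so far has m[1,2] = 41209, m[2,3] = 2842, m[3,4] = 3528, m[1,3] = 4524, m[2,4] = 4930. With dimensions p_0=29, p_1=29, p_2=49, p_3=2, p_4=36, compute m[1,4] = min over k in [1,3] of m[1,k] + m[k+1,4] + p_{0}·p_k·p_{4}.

m[1,4] = min over k∈[1,3] of m[1,k]+m[k+1,4]+p_{0}·p_k·p_{4}.
k=1: 0 + 4930 + 29·29·36 = 35206; k=2: 41209 + 3528 + 29·49·36 = 95893; k=3: 4524 + 0 + 29·2·36 = 6612.
Minimum: 6612 at k=3.

6612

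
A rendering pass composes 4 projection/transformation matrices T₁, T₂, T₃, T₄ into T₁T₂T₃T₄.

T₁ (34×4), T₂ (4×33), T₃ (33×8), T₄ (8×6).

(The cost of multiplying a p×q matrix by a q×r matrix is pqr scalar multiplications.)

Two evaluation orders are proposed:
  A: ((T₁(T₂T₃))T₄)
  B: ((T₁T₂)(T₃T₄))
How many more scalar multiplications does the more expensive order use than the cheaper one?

9028

Order A = ((T₁(T₂T₃))T₄): (T₂T₃): 4×33 by 33×8 → 4×8, cost 4·33·8 = 1056; (T₁(T₂T₃)): 34×4 by 4×8 → 34×8, cost 34·4·8 = 1088; cumulative 2144; ((T₁(T₂T₃))T₄): 34×8 by 8×6 → 34×6, cost 34·8·6 = 1632; cumulative 3776. Total 3776.
Order B = ((T₁T₂)(T₃T₄)): (T₁T₂): 34×4 by 4×33 → 34×33, cost 34·4·33 = 4488; (T₃T₄): 33×8 by 8×6 → 33×6, cost 33·8·6 = 1584; ((T₁T₂)(T₃T₄)): 34×33 by 33×6 → 34×6, cost 34·33·6 = 6732; cumulative 12804. Total 12804.
Difference: |3776 − 12804| = 9028.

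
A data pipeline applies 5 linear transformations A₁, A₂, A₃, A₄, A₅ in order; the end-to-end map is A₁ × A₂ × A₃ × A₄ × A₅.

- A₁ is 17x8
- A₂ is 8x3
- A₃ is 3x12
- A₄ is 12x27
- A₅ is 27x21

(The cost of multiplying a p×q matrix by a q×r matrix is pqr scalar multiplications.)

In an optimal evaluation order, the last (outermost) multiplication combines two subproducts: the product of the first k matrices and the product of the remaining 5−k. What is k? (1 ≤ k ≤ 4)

2

Adjacent pairs: A₁A₂ = 17·8·3 = 408; A₂A₃ = 8·3·12 = 288; A₃A₄ = 3·12·27 = 972; A₄A₅ = 12·27·21 = 6804.
Length 3: A₁..A₃: k=1: 0+288+17·8·12=1920; k=2: 408+0+17·3·12=1020 → min 1020 | A₂..A₄: k=2: 0+972+8·3·27=1620; k=3: 288+0+8·12·27=2880 → min 1620 | A₃..A₅: k=3: 0+6804+3·12·21=7560; k=4: 972+0+3·27·21=2673 → min 2673.
Length 4: A₁..A₄: k=1: 0+1620+17·8·27=5292; k=2: 408+972+17·3·27=2757; k=3: 1020+0+17·12·27=6528 → min 2757 | A₂..A₅: k=2: 0+2673+8·3·21=3177; k=3: 288+6804+8·12·21=9108; k=4: 1620+0+8·27·21=6156 → min 3177.
Top-level splits: k=1: (A₁..A₁)·(A₂..A₅) → 0+3177+17·8·21 = 6033; k=2: (A₁..A₂)·(A₃..A₅) → 408+2673+17·3·21 = 4152; k=3: (A₁..A₃)·(A₄..A₅) → 1020+6804+17·12·21 = 12108; k=4: (A₁..A₄)·(A₅..A₅) → 2757+0+17·27·21 = 12396.
Best split is after A₂, i.e. k = 2.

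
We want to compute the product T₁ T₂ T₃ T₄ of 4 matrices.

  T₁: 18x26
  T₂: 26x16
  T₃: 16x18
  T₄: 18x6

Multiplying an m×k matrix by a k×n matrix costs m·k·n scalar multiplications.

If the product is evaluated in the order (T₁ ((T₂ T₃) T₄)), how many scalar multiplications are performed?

13104

(T₂ T₃): 26×16 by 16×18 → 26×18, cost 26·16·18 = 7488
((T₂ T₃) T₄): 26×18 by 18×6 → 26×6, cost 26·18·6 = 2808; cumulative 10296
(T₁ ((T₂ T₃) T₄)): 18×26 by 26×6 → 18×6, cost 18·26·6 = 2808; cumulative 13104
Total: 13104 scalar multiplications.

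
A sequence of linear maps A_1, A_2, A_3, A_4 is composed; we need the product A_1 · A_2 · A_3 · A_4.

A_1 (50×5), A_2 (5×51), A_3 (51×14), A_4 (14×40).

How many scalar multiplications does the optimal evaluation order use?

Adjacent pairs: A_1A_2 = 50·5·51 = 12750; A_2A_3 = 5·51·14 = 3570; A_3A_4 = 51·14·40 = 28560.
Length 3: A_1..A_3: k=1: 0+3570+50·5·14=7070; k=2: 12750+0+50·51·14=48450 → min 7070 | A_2..A_4: k=2: 0+28560+5·51·40=38760; k=3: 3570+0+5·14·40=6370 → min 6370.
Length 4: A_1..A_4: k=1: 0+6370+50·5·40=16370; k=2: 12750+28560+50·51·40=143310; k=3: 7070+0+50·14·40=35070 → min 16370.
Optimal order: (A_1 · ((A_2 · A_3) · A_4)) with cost 16370.

16370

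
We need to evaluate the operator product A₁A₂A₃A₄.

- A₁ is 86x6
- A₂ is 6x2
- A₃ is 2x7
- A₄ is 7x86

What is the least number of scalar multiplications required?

Adjacent pairs: A₁A₂ = 86·6·2 = 1032; A₂A₃ = 6·2·7 = 84; A₃A₄ = 2·7·86 = 1204.
Length 3: A₁..A₃: k=1: 0+84+86·6·7=3696; k=2: 1032+0+86·2·7=2236 → min 2236 | A₂..A₄: k=2: 0+1204+6·2·86=2236; k=3: 84+0+6·7·86=3696 → min 2236.
Length 4: A₁..A₄: k=1: 0+2236+86·6·86=46612; k=2: 1032+1204+86·2·86=17028; k=3: 2236+0+86·7·86=54008 → min 17028.
Optimal order: ((A₁A₂)(A₃A₄)) with cost 17028.

17028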